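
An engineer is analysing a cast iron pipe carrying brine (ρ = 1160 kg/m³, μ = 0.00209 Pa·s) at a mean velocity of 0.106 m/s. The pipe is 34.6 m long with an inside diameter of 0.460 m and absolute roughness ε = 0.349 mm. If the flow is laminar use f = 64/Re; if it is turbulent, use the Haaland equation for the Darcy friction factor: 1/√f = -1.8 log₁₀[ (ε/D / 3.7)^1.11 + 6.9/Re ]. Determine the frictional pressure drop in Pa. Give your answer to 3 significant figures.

Reynolds number Re = ρVD/μ = 1160 · 0.106 · 0.46 / 0.00209 = 2.706e+04.
Re > 4000 → turbulent. Relative roughness ε/D = 0.000349/0.46 = 0.000759. Haaland: 1/√f = -1.8 log₁₀[(0.000759/3.7)^1.11 + 6.9/2.706e+04] = -1.8 log₁₀[8.06e-05 + 0.000255] = 6.254, so f = 0.02557.
Darcy-Weisbach: ΔP = f(L/D)(ρV²/2) = 0.02557·(34.6/0.46)·(1160·0.106²/2) = 0.02557·75.22·6.517 = 12.53 Pa.

ΔP ≈ 12.5 Pa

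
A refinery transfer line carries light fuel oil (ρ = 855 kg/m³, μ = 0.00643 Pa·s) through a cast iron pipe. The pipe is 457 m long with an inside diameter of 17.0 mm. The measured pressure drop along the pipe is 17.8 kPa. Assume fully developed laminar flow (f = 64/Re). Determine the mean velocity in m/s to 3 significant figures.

For laminar flow, f = 64/Re with Re = ρVD/μ, so Darcy-Weisbach reduces to ΔP = 32μLV/D². Solving for V: V = ΔP·D²/(32μL) = 1.78e+04·(0.017)²/(32·0.00643·457) = 0.05471 m/s.
Check: Re = ρVD/μ = 855·0.05471·0.017/0.00643 = 123.7 < 2300, so the laminar assumption holds.

V ≈ 0.0547 m/s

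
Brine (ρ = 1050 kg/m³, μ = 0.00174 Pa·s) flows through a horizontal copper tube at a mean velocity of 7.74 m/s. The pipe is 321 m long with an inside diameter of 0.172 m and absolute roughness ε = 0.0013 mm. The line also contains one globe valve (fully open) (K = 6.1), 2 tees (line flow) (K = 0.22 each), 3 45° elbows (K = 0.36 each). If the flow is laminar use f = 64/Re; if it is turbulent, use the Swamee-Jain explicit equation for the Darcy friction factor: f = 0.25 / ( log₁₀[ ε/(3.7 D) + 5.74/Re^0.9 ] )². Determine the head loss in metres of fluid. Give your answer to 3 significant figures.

Reynolds number Re = ρVD/μ = 1050 · 7.74 · 0.172 / 0.00174 = 8.034e+05.
Re > 4000 → turbulent. Relative roughness ε/D = 1.3e-06/0.172 = 7.56e-06. Swamee-Jain: f = 0.25/(log₁₀[7.56e-06/3.7 + 5.74/8.034e+05^0.9])² = 0.25/(log₁₀[2.04e-06 + 2.78e-05])² = 0.25/(-4.525)² = 0.01221.
Total minor-loss coefficient ΣK = 1·6.1 + 2·0.22 + 3·0.36 = 7.62.
ΔP = [f·L/D + ΣK]·(ρV²/2) = [0.01221·321/0.172 + 7.62]·(1050·7.74²/2) = [22.79 + 7.62]·3.145e+04 = 9.564e+05 Pa.
Head loss h_f = ΔP/(ρg) = 9.564e+05/(1050·9.81) = 92.9 m.

h_f ≈ 92.9 m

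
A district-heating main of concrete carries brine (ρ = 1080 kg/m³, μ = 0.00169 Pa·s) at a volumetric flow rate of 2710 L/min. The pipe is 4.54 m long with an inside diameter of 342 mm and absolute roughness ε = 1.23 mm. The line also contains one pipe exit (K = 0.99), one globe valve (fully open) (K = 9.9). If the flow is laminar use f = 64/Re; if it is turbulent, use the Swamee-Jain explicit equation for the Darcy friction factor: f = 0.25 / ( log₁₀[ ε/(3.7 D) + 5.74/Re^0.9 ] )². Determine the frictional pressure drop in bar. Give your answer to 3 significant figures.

ΔP ≈ 0.0147 bar

Q = 2710 L/min = 2710/60000 = 0.04517 m³/s.
Cross-sectional area A = πD²/4 = π(0.342)²/4 = 0.09186 m²; mean velocity V = Q/A = 0.04517/0.09186 = 0.4917 m/s.
Reynolds number Re = ρVD/μ = 1080 · 0.4917 · 0.342 / 0.00169 = 1.075e+05.
Re > 4000 → turbulent. Relative roughness ε/D = 0.00123/0.342 = 0.0036. Swamee-Jain: f = 0.25/(log₁₀[0.0036/3.7 + 5.74/1.075e+05^0.9])² = 0.25/(log₁₀[0.000972 + 0.00017])² = 0.25/(-2.942)² = 0.02888.
Total minor-loss coefficient ΣK = 1·0.99 + 1·9.9 = 10.9.
ΔP = [f·L/D + ΣK]·(ρV²/2) = [0.02888·4.54/0.342 + 10.9]·(1080·0.4917²/2) = [0.3834 + 10.9]·130.5 = 1472 Pa.
ΔP = 1472 Pa = 0.0147 bar.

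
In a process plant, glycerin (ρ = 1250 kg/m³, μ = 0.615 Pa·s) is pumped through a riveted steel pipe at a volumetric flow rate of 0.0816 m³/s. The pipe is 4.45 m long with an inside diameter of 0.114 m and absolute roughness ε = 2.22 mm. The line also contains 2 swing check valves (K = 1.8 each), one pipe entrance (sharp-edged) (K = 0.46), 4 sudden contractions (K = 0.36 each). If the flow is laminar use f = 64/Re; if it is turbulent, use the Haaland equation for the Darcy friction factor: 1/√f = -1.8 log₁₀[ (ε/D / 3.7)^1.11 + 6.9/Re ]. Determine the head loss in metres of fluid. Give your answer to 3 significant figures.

Cross-sectional area A = πD²/4 = π(0.114)²/4 = 0.01021 m²; mean velocity V = Q/A = 0.0816/0.01021 = 7.994 m/s.
Reynolds number Re = ρVD/μ = 1250 · 7.994 · 0.114 / 0.615 = 1852.
Re < 2300 → laminar flow, so f = 64/Re = 64/1852 = 0.03455 (the turbulent correlation is not needed).
Total minor-loss coefficient ΣK = 2·1.8 + 1·0.46 + 4·0.36 = 5.5.
ΔP = [f·L/D + ΣK]·(ρV²/2) = [0.03455·4.45/0.114 + 5.5]·(1250·7.994²/2) = [1.349 + 5.5]·3.994e+04 = 2.736e+05 Pa.
Head loss h_f = ΔP/(ρg) = 2.736e+05/(1250·9.81) = 22.3 m.

h_f ≈ 22.3 m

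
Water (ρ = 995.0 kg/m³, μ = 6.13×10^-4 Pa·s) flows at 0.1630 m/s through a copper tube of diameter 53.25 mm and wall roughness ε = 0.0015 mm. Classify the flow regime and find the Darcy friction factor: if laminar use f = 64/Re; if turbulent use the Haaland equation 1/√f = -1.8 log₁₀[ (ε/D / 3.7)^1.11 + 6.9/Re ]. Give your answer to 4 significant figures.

f ≈ 0.02820

Re = ρVD/μ = 995·0.163·0.05325/0.000613 = 1.409e+04.
Re > 4000 → turbulent. ε/D = 1.5e-06/0.05325 = 2.82e-05; Haaland: 1/√f = -1.8 log₁₀[2.08e-06 + 0.00049] = 5.955, so f = 0.0282.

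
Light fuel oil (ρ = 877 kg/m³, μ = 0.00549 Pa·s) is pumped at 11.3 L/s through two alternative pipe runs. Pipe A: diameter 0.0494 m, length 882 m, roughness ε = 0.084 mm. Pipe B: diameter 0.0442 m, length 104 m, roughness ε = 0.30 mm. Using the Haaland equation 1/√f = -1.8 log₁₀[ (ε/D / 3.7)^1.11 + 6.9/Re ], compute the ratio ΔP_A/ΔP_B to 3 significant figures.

Pipe A: V = Q/A = 0.0113/0.001917 = 5.896 m/s; Re = 4.653e+04; ε/D = 0.0017; Haaland → f = 0.02576; ΔP_A = f(L/D)(ρV²/2) = 7.01e+06 Pa.
Pipe B: V = Q/A = 0.0113/0.001534 = 7.365 m/s; Re = 5.2e+04; ε/D = 0.00679; Haaland → f = 0.03478; ΔP_B = f(L/D)(ρV²/2) = 1.946e+06 Pa.
ΔP_A/ΔP_B = 7.01e+06/1.946e+06 = 3.60.

ΔP_A/ΔP_B ≈ 3.60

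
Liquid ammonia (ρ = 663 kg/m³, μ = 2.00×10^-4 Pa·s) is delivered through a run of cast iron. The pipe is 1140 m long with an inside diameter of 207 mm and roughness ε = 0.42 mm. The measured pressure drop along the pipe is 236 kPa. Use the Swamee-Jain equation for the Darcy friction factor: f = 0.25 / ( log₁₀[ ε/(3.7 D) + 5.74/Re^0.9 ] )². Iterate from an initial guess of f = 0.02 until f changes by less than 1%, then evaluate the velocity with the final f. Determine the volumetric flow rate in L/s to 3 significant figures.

Q ≈ 78.6 L/s

Rearranging Darcy-Weisbach: V = √(2·ΔP·D/(f·L·ρ)). With ε/D = 0.00042/0.207 = 0.00203, iterate starting from f = 0.02:
  f = 0.02 → V = √(2·2.36e+05·0.207/(0.02·1140·663)) = 2.542 m/s; Re = ρVD/μ = 1.745e+06; f → 0.02367
  f = 0.02367 → V = 2.337 m/s; Re = 1.604e+06; f → 0.02368
Converged (Δf/f < 1%). With the final f = 0.02368: V = √(2·2.36e+05·0.207/(0.02368·1140·663)) = 2.336 m/s.
Q = V·A = 2.336·(π/4·0.207²) = 0.07863 m³/s = 78.6 L/s.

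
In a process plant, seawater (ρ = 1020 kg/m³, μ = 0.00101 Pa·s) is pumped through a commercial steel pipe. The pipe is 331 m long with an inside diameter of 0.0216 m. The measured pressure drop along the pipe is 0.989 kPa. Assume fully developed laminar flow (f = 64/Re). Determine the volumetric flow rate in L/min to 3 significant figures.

Q ≈ 0.948 L/min

For laminar flow, f = 64/Re with Re = ρVD/μ, so Darcy-Weisbach reduces to ΔP = 32μLV/D². Solving for V: V = ΔP·D²/(32μL) = 989·(0.0216)²/(32·0.00101·331) = 0.04313 m/s.
Check: Re = ρVD/μ = 1020·0.04313·0.0216/0.00101 = 940.9 < 2300, so the laminar assumption holds.
Q = V·A = 0.04313·(π/4·0.0216²) = 1.581e-05 m³/s = 0.948 L/min.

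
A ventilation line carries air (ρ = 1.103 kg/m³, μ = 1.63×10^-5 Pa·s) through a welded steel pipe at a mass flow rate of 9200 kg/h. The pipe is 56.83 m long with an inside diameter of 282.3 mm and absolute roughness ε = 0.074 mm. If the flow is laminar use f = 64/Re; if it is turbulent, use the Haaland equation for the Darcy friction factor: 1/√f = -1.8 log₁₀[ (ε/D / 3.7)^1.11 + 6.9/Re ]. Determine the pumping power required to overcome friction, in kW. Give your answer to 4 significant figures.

ṁ = 9200 kg/h = 9200/3600 = 2.556 kg/s.
A = πD²/4 = π(0.2823)²/4 = 0.06259 m²; mean velocity V = ṁ/(ρA) = 2.556/(1.103 · 0.06259) = 37.02 m/s.
Reynolds number Re = ρVD/μ = 1.103 · 37.02 · 0.2823 / 1.63e-05 = 7.071e+05.
Re > 4000 → turbulent. Relative roughness ε/D = 7.4e-05/0.2823 = 0.000262. Haaland: 1/√f = -1.8 log₁₀[(0.000262/3.7)^1.11 + 6.9/7.071e+05] = -1.8 log₁₀[2.48e-05 + 9.76e-06] = 8.031, so f = 0.0155.
Darcy-Weisbach: ΔP = f(L/D)(ρV²/2) = 0.0155·(56.83/0.2823)·(1.103·37.02²/2) = 0.0155·201.3·755.7 = 2358 Pa.
Q = ṁ/ρ = 2.556/1.103 = 2.317 m³/s.
Pumping power P = QΔP = 2.317·2358 = 5464.3 W = 5.464 kW.

P ≈ 5.464 kW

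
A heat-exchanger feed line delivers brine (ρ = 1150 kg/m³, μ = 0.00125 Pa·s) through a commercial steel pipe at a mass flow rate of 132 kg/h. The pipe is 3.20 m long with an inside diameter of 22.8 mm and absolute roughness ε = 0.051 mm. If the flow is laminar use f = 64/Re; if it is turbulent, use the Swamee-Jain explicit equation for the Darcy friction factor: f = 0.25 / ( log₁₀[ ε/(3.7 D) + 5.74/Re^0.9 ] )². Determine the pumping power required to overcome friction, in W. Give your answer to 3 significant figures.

P ≈ 6.13×10^-4 W

ṁ = 132 kg/h = 132/3600 = 0.03667 kg/s.
A = πD²/4 = π(0.0228)²/4 = 0.0004083 m²; mean velocity V = ṁ/(ρA) = 0.03667/(1150 · 0.0004083) = 0.07809 m/s.
Reynolds number Re = ρVD/μ = 1150 · 0.07809 · 0.0228 / 0.00125 = 1638.
Re < 2300 → laminar flow, so f = 64/Re = 64/1638 = 0.03907 (the turbulent correlation is not needed).
Darcy-Weisbach: ΔP = f(L/D)(ρV²/2) = 0.03907·(3.2/0.0228)·(1150·0.07809²/2) = 0.03907·140.4·3.507 = 19.23 Pa.
Q = ṁ/ρ = 0.03667/1150 = 3.188e-05 m³/s.
Pumping power P = QΔP = 3.188e-05·19.23 = 6.131×10^-4 W = 6.13×10^-4 W.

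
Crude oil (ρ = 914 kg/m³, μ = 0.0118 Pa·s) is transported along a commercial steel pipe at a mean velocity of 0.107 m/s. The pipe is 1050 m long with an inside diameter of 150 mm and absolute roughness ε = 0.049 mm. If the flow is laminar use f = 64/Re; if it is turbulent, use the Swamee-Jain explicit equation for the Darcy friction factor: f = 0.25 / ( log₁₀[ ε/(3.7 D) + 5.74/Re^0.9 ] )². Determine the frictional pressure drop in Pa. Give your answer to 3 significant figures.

Reynolds number Re = ρVD/μ = 914 · 0.107 · 0.15 / 0.0118 = 1243.
Re < 2300 → laminar flow, so f = 64/Re = 64/1243 = 0.05148 (the turbulent correlation is not needed).
Darcy-Weisbach: ΔP = f(L/D)(ρV²/2) = 0.05148·(1050/0.15)·(914·0.107²/2) = 0.05148·7000·5.232 = 1885 Pa.

ΔP ≈ 1890 Pa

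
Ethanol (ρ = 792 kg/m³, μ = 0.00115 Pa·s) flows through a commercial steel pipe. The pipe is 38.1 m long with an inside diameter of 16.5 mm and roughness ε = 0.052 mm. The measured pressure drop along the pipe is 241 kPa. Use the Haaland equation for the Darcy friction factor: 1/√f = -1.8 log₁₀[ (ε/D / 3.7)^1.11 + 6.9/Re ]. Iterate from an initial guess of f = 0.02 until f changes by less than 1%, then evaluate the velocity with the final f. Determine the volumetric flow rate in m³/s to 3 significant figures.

Q ≈ 6.37×10^-4 m³/s

Rearranging Darcy-Weisbach: V = √(2·ΔP·D/(f·L·ρ)). With ε/D = 5.2e-05/0.0165 = 0.00315, iterate starting from f = 0.02:
  f = 0.02 → V = √(2·2.41e+05·0.0165/(0.02·38.1·792)) = 3.63 m/s; Re = ρVD/μ = 4.125e+04; f → 0.02917
  f = 0.02917 → V = 3.006 m/s; Re = 3.416e+04; f → 0.02965
  f = 0.02965 → V = 2.982 m/s; Re = 3.388e+04; f → 0.02967
Converged (Δf/f < 1%). With the final f = 0.02967: V = √(2·2.41e+05·0.0165/(0.02967·38.1·792)) = 2.981 m/s.
Q = V·A = 2.981·(π/4·0.0165²) = 0.0006373 m³/s = 6.37×10^-4 m³/s.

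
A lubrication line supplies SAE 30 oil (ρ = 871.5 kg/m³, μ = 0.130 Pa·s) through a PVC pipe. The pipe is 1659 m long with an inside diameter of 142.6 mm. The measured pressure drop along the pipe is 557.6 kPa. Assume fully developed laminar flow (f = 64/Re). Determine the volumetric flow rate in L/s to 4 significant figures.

Q ≈ 26.24 L/s

For laminar flow, f = 64/Re with Re = ρVD/μ, so Darcy-Weisbach reduces to ΔP = 32μLV/D². Solving for V: V = ΔP·D²/(32μL) = 5.576e+05·(0.1426)²/(32·0.13·1659) = 1.643 m/s.
Check: Re = ρVD/μ = 871.5·1.643·0.1426/0.13 = 1571 < 2300, so the laminar assumption holds.
Q = V·A = 1.643·(π/4·0.1426²) = 0.02624 m³/s = 26.24 L/s.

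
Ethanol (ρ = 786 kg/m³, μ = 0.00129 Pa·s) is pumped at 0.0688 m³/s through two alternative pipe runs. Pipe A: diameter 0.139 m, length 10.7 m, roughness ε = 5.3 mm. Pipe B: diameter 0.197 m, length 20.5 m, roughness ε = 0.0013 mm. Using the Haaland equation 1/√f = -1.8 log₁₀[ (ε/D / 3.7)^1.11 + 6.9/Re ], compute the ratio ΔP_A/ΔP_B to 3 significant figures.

Pipe A: V = Q/A = 0.0688/0.01517 = 4.534 m/s; Re = 3.84e+05; ε/D = 0.0381; Haaland → f = 0.06352; ΔP_A = f(L/D)(ρV²/2) = 3.95e+04 Pa.
Pipe B: V = Q/A = 0.0688/0.03048 = 2.257 m/s; Re = 2.709e+05; ε/D = 6.6e-06; Haaland → f = 0.01467; ΔP_B = f(L/D)(ρV²/2) = 3056 Pa.
ΔP_A/ΔP_B = 3.95e+04/3056 = 12.9.

ΔP_A/ΔP_B ≈ 12.9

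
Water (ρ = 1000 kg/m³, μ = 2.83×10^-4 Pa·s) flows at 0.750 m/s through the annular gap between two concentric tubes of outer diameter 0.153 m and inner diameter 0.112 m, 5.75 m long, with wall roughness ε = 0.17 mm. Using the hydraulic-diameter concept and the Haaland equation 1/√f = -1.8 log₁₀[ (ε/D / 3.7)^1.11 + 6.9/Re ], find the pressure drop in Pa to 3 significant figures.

Hydraulic diameter D_h = 4A/P = D_o - D_i = 0.153 - 0.112 = 0.041 m.
Re = ρVD_h/μ = 1000·0.75·0.041/0.000283 = 1.087e+05.
ε/D_h = 0.00017/0.041 = 0.00415; Haaland gives 1/√f = -1.8 log₁₀[0.000531+6.35e-05] = 5.807, so f = 0.02966.
ΔP = f(L/D_h)(ρV²/2) = 0.02966·5.75/0.041·281.2 = 1170 Pa.

ΔP ≈ 1170 Pa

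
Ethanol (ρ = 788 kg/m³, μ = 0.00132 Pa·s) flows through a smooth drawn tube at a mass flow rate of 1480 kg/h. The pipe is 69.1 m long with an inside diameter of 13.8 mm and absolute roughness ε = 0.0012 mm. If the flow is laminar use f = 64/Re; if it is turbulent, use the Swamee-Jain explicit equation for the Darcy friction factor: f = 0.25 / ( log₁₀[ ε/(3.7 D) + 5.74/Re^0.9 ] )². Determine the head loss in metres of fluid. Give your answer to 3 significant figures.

h_f ≈ 74.1 m

ṁ = 1480 kg/h = 1480/3600 = 0.4111 kg/s.
A = πD²/4 = π(0.0138)²/4 = 0.0001496 m²; mean velocity V = ṁ/(ρA) = 0.4111/(788 · 0.0001496) = 3.488 m/s.
Reynolds number Re = ρVD/μ = 788 · 3.488 · 0.0138 / 0.00132 = 2.874e+04.
Re > 4000 → turbulent. Relative roughness ε/D = 1.2e-06/0.0138 = 8.7e-05. Swamee-Jain: f = 0.25/(log₁₀[8.7e-05/3.7 + 5.74/2.874e+04^0.9])² = 0.25/(log₁₀[2.35e-05 + 0.000558])² = 0.25/(-3.236)² = 0.02388.
Darcy-Weisbach: ΔP = f(L/D)(ρV²/2) = 0.02388·(69.1/0.0138)·(788·3.488²/2) = 0.02388·5007·4794 = 5.731e+05 Pa.
Head loss h_f = ΔP/(ρg) = 5.731e+05/(788·9.81) = 74.1 m.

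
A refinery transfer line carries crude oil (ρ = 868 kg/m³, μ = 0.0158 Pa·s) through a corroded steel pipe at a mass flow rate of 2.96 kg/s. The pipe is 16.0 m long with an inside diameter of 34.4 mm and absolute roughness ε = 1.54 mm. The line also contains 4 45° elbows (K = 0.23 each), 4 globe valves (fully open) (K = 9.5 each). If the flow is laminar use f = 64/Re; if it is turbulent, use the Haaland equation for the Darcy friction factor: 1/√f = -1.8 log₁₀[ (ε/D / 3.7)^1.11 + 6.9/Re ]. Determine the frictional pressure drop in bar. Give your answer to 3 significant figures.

ΔP ≈ 4.22 bar

A = πD²/4 = π(0.0344)²/4 = 0.0009294 m²; mean velocity V = ṁ/(ρA) = 2.96/(868 · 0.0009294) = 3.669 m/s.
Reynolds number Re = ρVD/μ = 868 · 3.669 · 0.0344 / 0.0158 = 6934.
Re > 4000 → turbulent. Relative roughness ε/D = 0.00154/0.0344 = 0.0448. Haaland: 1/√f = -1.8 log₁₀[(0.0448/3.7)^1.11 + 6.9/6934] = -1.8 log₁₀[0.00744 + 0.000995] = 3.733, so f = 0.07178.
Total minor-loss coefficient ΣK = 4·0.23 + 4·9.5 = 38.9.
ΔP = [f·L/D + ΣK]·(ρV²/2) = [0.07178·16/0.0344 + 38.9]·(868·3.669²/2) = [33.38 + 38.9]·5843 = 4.225e+05 Pa.
ΔP = 4.225e+05 Pa = 4.22 bar.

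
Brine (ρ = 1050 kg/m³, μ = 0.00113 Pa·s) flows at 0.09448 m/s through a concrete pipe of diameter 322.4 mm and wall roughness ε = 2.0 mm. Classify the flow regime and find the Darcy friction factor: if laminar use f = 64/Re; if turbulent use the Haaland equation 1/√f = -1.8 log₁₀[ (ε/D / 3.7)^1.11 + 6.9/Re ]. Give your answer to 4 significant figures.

f ≈ 0.03501

Re = ρVD/μ = 1050·0.09448·0.3224/0.00113 = 2.83e+04.
Re > 4000 → turbulent. ε/D = 0.002/0.3224 = 0.0062; Haaland: 1/√f = -1.8 log₁₀[0.00083 + 0.000244] = 5.344, so f = 0.03501.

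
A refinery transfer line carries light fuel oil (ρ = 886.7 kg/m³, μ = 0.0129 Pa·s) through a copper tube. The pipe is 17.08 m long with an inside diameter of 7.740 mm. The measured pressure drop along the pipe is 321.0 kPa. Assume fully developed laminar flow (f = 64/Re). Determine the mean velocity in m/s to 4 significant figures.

V ≈ 2.727 m/s

For laminar flow, f = 64/Re with Re = ρVD/μ, so Darcy-Weisbach reduces to ΔP = 32μLV/D². Solving for V: V = ΔP·D²/(32μL) = 3.21e+05·(0.00774)²/(32·0.0129·17.08) = 2.727 m/s.
Check: Re = ρVD/μ = 886.7·2.727·0.00774/0.0129 = 1451 < 2300, so the laminar assumption holds.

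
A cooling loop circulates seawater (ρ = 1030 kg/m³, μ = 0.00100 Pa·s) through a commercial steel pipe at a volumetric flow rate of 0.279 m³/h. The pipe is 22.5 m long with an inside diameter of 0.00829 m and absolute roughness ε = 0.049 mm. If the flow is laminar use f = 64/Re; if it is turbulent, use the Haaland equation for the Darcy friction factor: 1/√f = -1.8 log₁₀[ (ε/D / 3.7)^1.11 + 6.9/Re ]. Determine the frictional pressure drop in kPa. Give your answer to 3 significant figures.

Q = 0.279 m³/h = 0.279/3600 = 7.75e-05 m³/s.
Cross-sectional area A = πD²/4 = π(0.00829)²/4 = 5.398e-05 m²; mean velocity V = Q/A = 7.75e-05/5.398e-05 = 1.436 m/s.
Reynolds number Re = ρVD/μ = 1030 · 1.436 · 0.00829 / 0.001 = 1.226e+04.
Re > 4000 → turbulent. Relative roughness ε/D = 4.9e-05/0.00829 = 0.00591. Haaland: 1/√f = -1.8 log₁₀[(0.00591/3.7)^1.11 + 6.9/1.226e+04] = -1.8 log₁₀[0.000787 + 0.000563] = 5.166, so f = 0.03748.
Darcy-Weisbach: ΔP = f(L/D)(ρV²/2) = 0.03748·(22.5/0.00829)·(1030·1.436²/2) = 0.03748·2714·1062 = 1.08e+05 Pa.
ΔP = 1.08e+05 Pa = 108 kPa.

ΔP ≈ 108 kPa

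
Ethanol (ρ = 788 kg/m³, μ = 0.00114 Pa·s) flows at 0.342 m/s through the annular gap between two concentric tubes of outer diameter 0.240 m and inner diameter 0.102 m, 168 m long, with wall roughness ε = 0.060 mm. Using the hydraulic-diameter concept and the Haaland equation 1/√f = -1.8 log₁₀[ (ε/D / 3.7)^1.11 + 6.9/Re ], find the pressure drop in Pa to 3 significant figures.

Hydraulic diameter D_h = 4A/P = D_o - D_i = 0.24 - 0.102 = 0.138 m.
Re = ρVD_h/μ = 788·0.342·0.138/0.00114 = 3.262e+04.
ε/D_h = 6e-05/0.138 = 0.000435; Haaland gives 1/√f = -1.8 log₁₀[4.34e-05+0.000212] = 6.468, so f = 0.0239.
ΔP = f(L/D_h)(ρV²/2) = 0.0239·168/0.138·46.08 = 1341 Pa.

ΔP ≈ 1340 Pa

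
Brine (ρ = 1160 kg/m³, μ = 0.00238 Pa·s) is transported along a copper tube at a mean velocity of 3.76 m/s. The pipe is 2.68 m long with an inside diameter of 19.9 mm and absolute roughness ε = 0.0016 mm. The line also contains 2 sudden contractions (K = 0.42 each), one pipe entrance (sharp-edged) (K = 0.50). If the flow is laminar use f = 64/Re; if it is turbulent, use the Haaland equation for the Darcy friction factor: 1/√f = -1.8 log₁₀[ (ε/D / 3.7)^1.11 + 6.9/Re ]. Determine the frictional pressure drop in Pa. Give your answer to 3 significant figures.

ΔP ≈ 35800 Pa

Reynolds number Re = ρVD/μ = 1160 · 3.76 · 0.0199 / 0.00238 = 3.647e+04.
Re > 4000 → turbulent. Relative roughness ε/D = 1.6e-06/0.0199 = 8.04e-05. Haaland: 1/√f = -1.8 log₁₀[(8.04e-05/3.7)^1.11 + 6.9/3.647e+04] = -1.8 log₁₀[6.67e-06 + 0.000189] = 6.674, so f = 0.02245.
Total minor-loss coefficient ΣK = 2·0.42 + 1·0.5 = 1.34.
ΔP = [f·L/D + ΣK]·(ρV²/2) = [0.02245·2.68/0.0199 + 1.34]·(1160·3.76²/2) = [3.023 + 1.34]·8200 = 3.578e+04 Pa.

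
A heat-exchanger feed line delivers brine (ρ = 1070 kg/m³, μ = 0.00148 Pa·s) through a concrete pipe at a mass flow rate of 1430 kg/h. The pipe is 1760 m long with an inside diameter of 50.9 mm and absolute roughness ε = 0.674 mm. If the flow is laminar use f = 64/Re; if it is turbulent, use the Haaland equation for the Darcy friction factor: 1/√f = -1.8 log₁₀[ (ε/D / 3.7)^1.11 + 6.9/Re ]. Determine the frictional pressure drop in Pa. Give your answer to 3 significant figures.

ṁ = 1430 kg/h = 1430/3600 = 0.3972 kg/s.
A = πD²/4 = π(0.0509)²/4 = 0.002035 m²; mean velocity V = ṁ/(ρA) = 0.3972/(1070 · 0.002035) = 0.1824 m/s.
Reynolds number Re = ρVD/μ = 1070 · 0.1824 · 0.0509 / 0.00148 = 6714.
Re > 4000 → turbulent. Relative roughness ε/D = 0.000674/0.0509 = 0.0132. Haaland: 1/√f = -1.8 log₁₀[(0.0132/3.7)^1.11 + 6.9/6714] = -1.8 log₁₀[0.00193 + 0.00103] = 4.553, so f = 0.04823.
Darcy-Weisbach: ΔP = f(L/D)(ρV²/2) = 0.04823·(1760/0.0509)·(1070·0.1824²/2) = 0.04823·3.458e+04·17.81 = 2.97e+04 Pa.

ΔP ≈ 29700 Pa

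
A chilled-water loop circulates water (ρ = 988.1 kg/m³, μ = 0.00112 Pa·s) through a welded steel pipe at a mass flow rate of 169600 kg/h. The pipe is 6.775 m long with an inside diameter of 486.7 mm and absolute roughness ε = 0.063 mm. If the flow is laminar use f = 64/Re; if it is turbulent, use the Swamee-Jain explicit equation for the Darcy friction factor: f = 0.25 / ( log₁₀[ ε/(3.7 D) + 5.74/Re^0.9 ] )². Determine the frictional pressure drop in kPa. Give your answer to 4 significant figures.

ΔP ≈ 0.008268 kPa

ṁ = 169600 kg/h = 169600/3600 = 47.11 kg/s.
A = πD²/4 = π(0.4867)²/4 = 0.186 m²; mean velocity V = ṁ/(ρA) = 47.11/(988.1 · 0.186) = 0.2563 m/s.
Reynolds number Re = ρVD/μ = 988.1 · 0.2563 · 0.4867 / 0.00112 = 1.1e+05.
Re > 4000 → turbulent. Relative roughness ε/D = 6.3e-05/0.4867 = 0.000129. Swamee-Jain: f = 0.25/(log₁₀[0.000129/3.7 + 5.74/1.1e+05^0.9])² = 0.25/(log₁₀[3.5e-05 + 0.000167])² = 0.25/(-3.696)² = 0.0183.
Darcy-Weisbach: ΔP = f(L/D)(ρV²/2) = 0.0183·(6.775/0.4867)·(988.1·0.2563²/2) = 0.0183·13.92·32.45 = 8.268 Pa.
ΔP = 8.268 Pa = 0.008268 kPa.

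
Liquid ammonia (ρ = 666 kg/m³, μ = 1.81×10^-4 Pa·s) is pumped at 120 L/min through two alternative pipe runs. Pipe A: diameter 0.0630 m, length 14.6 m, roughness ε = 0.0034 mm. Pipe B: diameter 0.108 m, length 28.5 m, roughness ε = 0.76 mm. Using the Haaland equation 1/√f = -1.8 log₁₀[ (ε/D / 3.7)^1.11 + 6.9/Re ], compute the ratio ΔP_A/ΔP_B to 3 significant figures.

ΔP_A/ΔP_B ≈ 3.66

Pipe A: V = Q/A = 0.002/0.003117 = 0.6416 m/s; Re = 1.487e+05; ε/D = 5.4e-05; Haaland → f = 0.01673; ΔP_A = f(L/D)(ρV²/2) = 531.5 Pa.
Pipe B: V = Q/A = 0.002/0.009161 = 0.2183 m/s; Re = 8.676e+04; ε/D = 0.00704; Haaland → f = 0.03463; ΔP_B = f(L/D)(ρV²/2) = 145 Pa.
ΔP_A/ΔP_B = 531.5/145 = 3.66.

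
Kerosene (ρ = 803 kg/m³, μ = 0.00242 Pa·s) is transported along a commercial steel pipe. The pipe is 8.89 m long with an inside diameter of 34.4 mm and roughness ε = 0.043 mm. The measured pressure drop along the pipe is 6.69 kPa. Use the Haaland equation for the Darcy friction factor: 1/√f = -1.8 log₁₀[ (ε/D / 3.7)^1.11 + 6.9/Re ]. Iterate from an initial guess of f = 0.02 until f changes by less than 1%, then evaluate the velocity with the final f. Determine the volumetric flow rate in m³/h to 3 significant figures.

Q ≈ 4.99 m³/h

Rearranging Darcy-Weisbach: V = √(2·ΔP·D/(f·L·ρ)). With ε/D = 4.3e-05/0.0344 = 0.00125, iterate starting from f = 0.02:
  f = 0.02 → V = √(2·6690·0.0344/(0.02·8.89·803)) = 1.795 m/s; Re = ρVD/μ = 2.049e+04; f → 0.02797
  f = 0.02797 → V = 1.518 m/s; Re = 1.733e+04; f → 0.02888
  f = 0.02888 → V = 1.494 m/s; Re = 1.705e+04; f → 0.02898
Converged (Δf/f < 1%). With the final f = 0.02898: V = √(2·6690·0.0344/(0.02898·8.89·803)) = 1.492 m/s.
Q = V·A = 1.492·(π/4·0.0344²) = 0.001386 m³/s = 4.99 m³/h.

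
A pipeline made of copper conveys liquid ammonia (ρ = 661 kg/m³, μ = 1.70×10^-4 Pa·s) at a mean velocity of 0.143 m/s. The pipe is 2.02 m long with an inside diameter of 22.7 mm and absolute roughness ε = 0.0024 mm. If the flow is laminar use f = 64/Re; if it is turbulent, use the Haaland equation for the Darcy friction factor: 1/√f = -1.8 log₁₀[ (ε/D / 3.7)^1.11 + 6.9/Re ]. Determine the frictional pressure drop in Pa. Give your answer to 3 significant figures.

ΔP ≈ 17.5 Pa

Reynolds number Re = ρVD/μ = 661 · 0.143 · 0.0227 / 0.00017 = 1.262e+04.
Re > 4000 → turbulent. Relative roughness ε/D = 2.4e-06/0.0227 = 0.000106. Haaland: 1/√f = -1.8 log₁₀[(0.000106/3.7)^1.11 + 6.9/1.262e+04] = -1.8 log₁₀[9.04e-06 + 0.000547] = 5.859, so f = 0.02913.
Darcy-Weisbach: ΔP = f(L/D)(ρV²/2) = 0.02913·(2.02/0.0227)·(661·0.143²/2) = 0.02913·88.99·6.758 = 17.52 Pa.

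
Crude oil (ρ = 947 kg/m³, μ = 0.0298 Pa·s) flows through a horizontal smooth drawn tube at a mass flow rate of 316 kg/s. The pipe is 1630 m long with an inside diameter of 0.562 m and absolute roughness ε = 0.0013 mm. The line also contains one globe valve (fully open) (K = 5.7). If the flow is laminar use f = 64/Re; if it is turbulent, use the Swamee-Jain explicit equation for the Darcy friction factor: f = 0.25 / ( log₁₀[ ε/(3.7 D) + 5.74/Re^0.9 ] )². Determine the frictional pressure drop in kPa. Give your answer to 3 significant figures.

A = πD²/4 = π(0.562)²/4 = 0.2481 m²; mean velocity V = ṁ/(ρA) = 316/(947 · 0.2481) = 1.345 m/s.
Reynolds number Re = ρVD/μ = 947 · 1.345 · 0.562 / 0.0298 = 2.402e+04.
Re > 4000 → turbulent. Relative roughness ε/D = 1.3e-06/0.562 = 2.31e-06. Swamee-Jain: f = 0.25/(log₁₀[2.31e-06/3.7 + 5.74/2.402e+04^0.9])² = 0.25/(log₁₀[6.25e-07 + 0.000655])² = 0.25/(-3.183)² = 0.02467.
Total minor-loss coefficient ΣK = 1·5.7 = 5.7.
ΔP = [f·L/D + ΣK]·(ρV²/2) = [0.02467·1630/0.562 + 5.7]·(947·1.345²/2) = [71.56 + 5.7]·856.8 = 6.619e+04 Pa.
ΔP = 6.619e+04 Pa = 66.2 kPa.

ΔP ≈ 66.2 kPa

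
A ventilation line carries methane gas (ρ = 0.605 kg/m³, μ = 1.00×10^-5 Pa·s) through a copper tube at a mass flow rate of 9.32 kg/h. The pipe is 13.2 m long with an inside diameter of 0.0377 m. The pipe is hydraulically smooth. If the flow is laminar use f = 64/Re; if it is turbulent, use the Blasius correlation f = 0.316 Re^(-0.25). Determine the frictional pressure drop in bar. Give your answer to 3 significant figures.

ΔP ≈ 5.09×10^-4 bar

ṁ = 9.32 kg/h = 9.32/3600 = 0.002589 kg/s.
A = πD²/4 = π(0.0377)²/4 = 0.001116 m²; mean velocity V = ṁ/(ρA) = 0.002589/(0.605 · 0.001116) = 3.833 m/s.
Reynolds number Re = ρVD/μ = 0.605 · 3.833 · 0.0377 / 1e-05 = 8743.
Re > 4000 → turbulent. Smooth-pipe (Blasius): f = 0.316 Re^(-0.25) = 0.316/(8743)^0.25 = 0.03268.
Darcy-Weisbach: ΔP = f(L/D)(ρV²/2) = 0.03268·(13.2/0.0377)·(0.605·3.833²/2) = 0.03268·350.1·4.445 = 50.86 Pa.
ΔP = 50.86 Pa = 5.09×10^-4 bar.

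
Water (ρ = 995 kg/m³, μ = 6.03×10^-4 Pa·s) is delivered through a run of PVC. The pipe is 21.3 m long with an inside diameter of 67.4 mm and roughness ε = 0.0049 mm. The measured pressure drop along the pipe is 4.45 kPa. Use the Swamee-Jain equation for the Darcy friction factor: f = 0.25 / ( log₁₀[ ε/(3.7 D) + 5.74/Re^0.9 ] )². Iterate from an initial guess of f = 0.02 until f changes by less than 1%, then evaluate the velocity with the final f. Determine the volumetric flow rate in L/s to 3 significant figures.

Rearranging Darcy-Weisbach: V = √(2·ΔP·D/(f·L·ρ)). With ε/D = 4.9e-06/0.0674 = 7.27e-05, iterate starting from f = 0.02:
  f = 0.02 → V = √(2·4450·0.0674/(0.02·21.3·995)) = 1.19 m/s; Re = ρVD/μ = 1.323e+05; f → 0.01737
  f = 0.01737 → V = 1.277 m/s; Re = 1.42e+05; f → 0.01715
  f = 0.01715 → V = 1.285 m/s; Re = 1.429e+05; f → 0.01713
Converged (Δf/f < 1%). With the final f = 0.01713: V = √(2·4450·0.0674/(0.01713·21.3·995)) = 1.285 m/s.
Q = V·A = 1.285·(π/4·0.0674²) = 0.004586 m³/s = 4.59 L/s.

Q ≈ 4.59 L/s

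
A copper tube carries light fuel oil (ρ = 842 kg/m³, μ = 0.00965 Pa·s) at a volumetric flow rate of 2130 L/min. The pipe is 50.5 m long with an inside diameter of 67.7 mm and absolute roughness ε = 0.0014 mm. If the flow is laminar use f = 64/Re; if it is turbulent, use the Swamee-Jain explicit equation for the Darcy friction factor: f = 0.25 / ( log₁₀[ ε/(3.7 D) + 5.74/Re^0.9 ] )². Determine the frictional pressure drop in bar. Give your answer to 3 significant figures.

Q = 2130 L/min = 2130/60000 = 0.0355 m³/s.
Cross-sectional area A = πD²/4 = π(0.0677)²/4 = 0.0036 m²; mean velocity V = Q/A = 0.0355/0.0036 = 9.862 m/s.
Reynolds number Re = ρVD/μ = 842 · 9.862 · 0.0677 / 0.00965 = 5.826e+04.
Re > 4000 → turbulent. Relative roughness ε/D = 1.4e-06/0.0677 = 2.07e-05. Swamee-Jain: f = 0.25/(log₁₀[2.07e-05/3.7 + 5.74/5.826e+04^0.9])² = 0.25/(log₁₀[5.59e-06 + 0.000295])² = 0.25/(-3.522)² = 0.02016.
Darcy-Weisbach: ΔP = f(L/D)(ρV²/2) = 0.02016·(50.5/0.0677)·(842·9.862²/2) = 0.02016·745.9·4.095e+04 = 6.156e+05 Pa.
ΔP = 6.156e+05 Pa = 6.16 bar.

ΔP ≈ 6.16 bar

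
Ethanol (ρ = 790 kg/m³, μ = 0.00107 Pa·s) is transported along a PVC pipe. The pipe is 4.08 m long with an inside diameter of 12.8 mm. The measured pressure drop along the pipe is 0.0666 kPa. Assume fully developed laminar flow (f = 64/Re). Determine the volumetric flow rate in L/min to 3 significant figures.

Q ≈ 0.603 L/min

For laminar flow, f = 64/Re with Re = ρVD/μ, so Darcy-Weisbach reduces to ΔP = 32μLV/D². Solving for V: V = ΔP·D²/(32μL) = 66.6·(0.0128)²/(32·0.00107·4.08) = 0.07811 m/s.
Check: Re = ρVD/μ = 790·0.07811·0.0128/0.00107 = 738.2 < 2300, so the laminar assumption holds.
Q = V·A = 0.07811·(π/4·0.0128²) = 1.005e-05 m³/s = 0.603 L/min.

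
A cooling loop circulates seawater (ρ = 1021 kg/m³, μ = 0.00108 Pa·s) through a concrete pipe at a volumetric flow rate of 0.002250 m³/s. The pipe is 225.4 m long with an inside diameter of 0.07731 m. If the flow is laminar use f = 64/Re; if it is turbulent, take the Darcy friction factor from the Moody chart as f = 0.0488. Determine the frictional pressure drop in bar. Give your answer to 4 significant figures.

ΔP ≈ 0.1669 bar

Cross-sectional area A = πD²/4 = π(0.07731)²/4 = 0.004694 m²; mean velocity V = Q/A = 0.00225/0.004694 = 0.4793 m/s.
Reynolds number Re = ρVD/μ = 1021 · 0.4793 · 0.07731 / 0.00108 = 3.503e+04.
Re > 4000 → turbulent; use the Moody-chart value f = 0.0488.
Darcy-Weisbach: ΔP = f(L/D)(ρV²/2) = 0.0488·(225.4/0.07731)·(1021·0.4793²/2) = 0.0488·2916·117.3 = 1.669e+04 Pa.
ΔP = 1.669e+04 Pa = 0.1669 bar.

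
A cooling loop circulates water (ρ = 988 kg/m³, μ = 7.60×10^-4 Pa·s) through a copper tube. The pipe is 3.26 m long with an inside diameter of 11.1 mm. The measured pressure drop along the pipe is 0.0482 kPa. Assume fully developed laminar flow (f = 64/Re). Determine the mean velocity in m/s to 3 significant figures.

For laminar flow, f = 64/Re with Re = ρVD/μ, so Darcy-Weisbach reduces to ΔP = 32μLV/D². Solving for V: V = ΔP·D²/(32μL) = 48.2·(0.0111)²/(32·0.00076·3.26) = 0.07491 m/s.
Check: Re = ρVD/μ = 988·0.07491·0.0111/0.00076 = 1081 < 2300, so the laminar assumption holds.

V ≈ 0.0749 m/s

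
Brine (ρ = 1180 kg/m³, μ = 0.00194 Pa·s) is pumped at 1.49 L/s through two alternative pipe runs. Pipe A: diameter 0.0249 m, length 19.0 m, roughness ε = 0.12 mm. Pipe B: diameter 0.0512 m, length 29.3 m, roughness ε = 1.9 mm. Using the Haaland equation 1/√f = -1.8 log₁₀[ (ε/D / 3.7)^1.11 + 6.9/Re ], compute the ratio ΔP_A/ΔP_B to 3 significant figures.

ΔP_A/ΔP_B ≈ 11.9

Pipe A: V = Q/A = 0.00149/0.000487 = 3.06 m/s; Re = 4.634e+04; ε/D = 0.00482; Haaland → f = 0.03191; ΔP_A = f(L/D)(ρV²/2) = 1.345e+05 Pa.
Pipe B: V = Q/A = 0.00149/0.002059 = 0.7237 m/s; Re = 2.254e+04; ε/D = 0.0371; Haaland → f = 0.06394; ΔP_B = f(L/D)(ρV²/2) = 1.131e+04 Pa.
ΔP_A/ΔP_B = 1.345e+05/1.131e+04 = 11.9.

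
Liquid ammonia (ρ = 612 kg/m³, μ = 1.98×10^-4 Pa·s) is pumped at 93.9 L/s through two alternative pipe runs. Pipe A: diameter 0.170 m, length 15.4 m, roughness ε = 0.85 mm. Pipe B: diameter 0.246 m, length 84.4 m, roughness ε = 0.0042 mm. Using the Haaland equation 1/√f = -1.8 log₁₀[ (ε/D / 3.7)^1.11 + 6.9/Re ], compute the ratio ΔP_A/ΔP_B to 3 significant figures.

ΔP_A/ΔP_B ≈ 3.14

Pipe A: V = Q/A = 0.0939/0.0227 = 4.137 m/s; Re = 2.174e+06; ε/D = 0.005; Haaland → f = 0.03047; ΔP_A = f(L/D)(ρV²/2) = 1.445e+04 Pa.
Pipe B: V = Q/A = 0.0939/0.04753 = 1.976 m/s; Re = 1.502e+06; ε/D = 1.71e-05; Haaland → f = 0.01125; ΔP_B = f(L/D)(ρV²/2) = 4610 Pa.
ΔP_A/ΔP_B = 1.445e+04/4610 = 3.14.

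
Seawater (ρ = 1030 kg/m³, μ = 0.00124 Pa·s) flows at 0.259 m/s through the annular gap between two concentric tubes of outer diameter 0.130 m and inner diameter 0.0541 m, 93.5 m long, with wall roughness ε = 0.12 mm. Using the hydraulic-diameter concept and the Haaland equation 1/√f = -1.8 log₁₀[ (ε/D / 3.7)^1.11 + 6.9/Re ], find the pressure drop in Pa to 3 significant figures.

Hydraulic diameter D_h = 4A/P = D_o - D_i = 0.13 - 0.0541 = 0.0759 m.
Re = ρVD_h/μ = 1030·0.259·0.0759/0.00124 = 1.633e+04.
ε/D_h = 0.00012/0.0759 = 0.00158; Haaland gives 1/√f = -1.8 log₁₀[0.000182+0.000423] = 5.793, so f = 0.02979.
ΔP = f(L/D_h)(ρV²/2) = 0.02979·93.5/0.0759·34.55 = 1268 Pa.

ΔP ≈ 1270 Pa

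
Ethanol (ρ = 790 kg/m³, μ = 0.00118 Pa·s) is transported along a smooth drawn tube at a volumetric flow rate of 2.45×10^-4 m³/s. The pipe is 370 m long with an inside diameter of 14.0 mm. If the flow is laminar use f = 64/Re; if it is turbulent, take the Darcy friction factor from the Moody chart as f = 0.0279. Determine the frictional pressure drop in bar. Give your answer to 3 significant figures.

ΔP ≈ 7.38 bar

Cross-sectional area A = πD²/4 = π(0.014)²/4 = 0.0001539 m²; mean velocity V = Q/A = 0.000245/0.0001539 = 1.592 m/s.
Reynolds number Re = ρVD/μ = 790 · 1.592 · 0.014 / 0.00118 = 1.492e+04.
Re > 4000 → turbulent; use the Moody-chart value f = 0.0279.
Darcy-Weisbach: ΔP = f(L/D)(ρV²/2) = 0.0279·(370/0.014)·(790·1.592²/2) = 0.0279·2.643e+04·1001 = 7.378e+05 Pa.
ΔP = 7.378e+05 Pa = 7.38 bar.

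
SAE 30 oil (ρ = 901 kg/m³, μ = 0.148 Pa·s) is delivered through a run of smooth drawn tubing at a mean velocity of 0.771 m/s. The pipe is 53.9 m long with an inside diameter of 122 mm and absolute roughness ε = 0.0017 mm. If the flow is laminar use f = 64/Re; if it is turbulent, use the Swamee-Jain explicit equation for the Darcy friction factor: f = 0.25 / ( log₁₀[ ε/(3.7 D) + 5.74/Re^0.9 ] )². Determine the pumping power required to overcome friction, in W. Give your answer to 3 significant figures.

P ≈ 119 W

Reynolds number Re = ρVD/μ = 901 · 0.771 · 0.122 / 0.148 = 572.6.
Re < 2300 → laminar flow, so f = 64/Re = 64/572.6 = 0.1118 (the turbulent correlation is not needed).
Darcy-Weisbach: ΔP = f(L/D)(ρV²/2) = 0.1118·(53.9/0.122)·(901·0.771²/2) = 0.1118·441.8·267.8 = 1.322e+04 Pa.
Q = V·A = 0.771·0.01169 = 0.009013 m³/s.
Pumping power P = QΔP = 0.009013·1.322e+04 = 119.2 W = 119 W.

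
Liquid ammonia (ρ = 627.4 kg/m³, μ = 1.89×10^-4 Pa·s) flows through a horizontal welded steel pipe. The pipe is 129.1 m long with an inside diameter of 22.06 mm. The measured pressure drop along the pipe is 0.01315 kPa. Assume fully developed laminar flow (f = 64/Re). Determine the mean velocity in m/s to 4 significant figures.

For laminar flow, f = 64/Re with Re = ρVD/μ, so Darcy-Weisbach reduces to ΔP = 32μLV/D². Solving for V: V = ΔP·D²/(32μL) = 13.15·(0.02206)²/(32·0.000189·129.1) = 0.008196 m/s.
Check: Re = ρVD/μ = 627.4·0.008196·0.02206/0.000189 = 600.2 < 2300, so the laminar assumption holds.

V ≈ 0.008196 m/s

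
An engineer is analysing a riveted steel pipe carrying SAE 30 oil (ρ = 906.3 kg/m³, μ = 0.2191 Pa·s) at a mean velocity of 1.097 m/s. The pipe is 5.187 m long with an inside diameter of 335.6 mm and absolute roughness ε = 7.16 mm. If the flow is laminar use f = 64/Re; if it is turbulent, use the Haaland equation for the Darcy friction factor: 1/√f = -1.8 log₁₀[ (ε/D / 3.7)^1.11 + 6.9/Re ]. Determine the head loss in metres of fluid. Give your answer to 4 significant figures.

h_f ≈ 0.03984 m

Reynolds number Re = ρVD/μ = 906.3 · 1.097 · 0.3356 / 0.219 = 1523.
Re < 2300 → laminar flow, so f = 64/Re = 64/1523 = 0.04203 (the turbulent correlation is not needed).
Darcy-Weisbach: ΔP = f(L/D)(ρV²/2) = 0.04203·(5.187/0.3356)·(906.3·1.097²/2) = 0.04203·15.46·545.3 = 354.2 Pa.
Head loss h_f = ΔP/(ρg) = 354.2/(906.3·9.81) = 0.03984 m.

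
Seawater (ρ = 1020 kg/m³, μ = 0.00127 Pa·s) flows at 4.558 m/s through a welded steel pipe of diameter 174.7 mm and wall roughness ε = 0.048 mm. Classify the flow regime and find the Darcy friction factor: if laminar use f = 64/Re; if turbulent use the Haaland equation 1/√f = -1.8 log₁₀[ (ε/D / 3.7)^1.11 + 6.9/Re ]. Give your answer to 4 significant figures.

Re = ρVD/μ = 1020·4.558·0.1747/0.00127 = 6.395e+05.
Re > 4000 → turbulent. ε/D = 4.8e-05/0.1747 = 0.000275; Haaland: 1/√f = -1.8 log₁₀[2.61e-05 + 1.08e-05] = 7.98, so f = 0.0157.

f ≈ 0.01570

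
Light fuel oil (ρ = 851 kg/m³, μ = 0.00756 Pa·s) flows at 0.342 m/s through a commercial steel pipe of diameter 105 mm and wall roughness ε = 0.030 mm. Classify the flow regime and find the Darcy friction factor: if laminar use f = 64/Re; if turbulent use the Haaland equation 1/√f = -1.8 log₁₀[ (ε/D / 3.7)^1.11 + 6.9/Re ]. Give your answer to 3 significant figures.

Re = ρVD/μ = 851·0.342·0.105/0.00756 = 4042.
Re > 4000 → turbulent. ε/D = 3e-05/0.105 = 0.000286; Haaland: 1/√f = -1.8 log₁₀[2.73e-05 + 0.00171] = 4.97, so f = 0.04049.

f ≈ 0.0405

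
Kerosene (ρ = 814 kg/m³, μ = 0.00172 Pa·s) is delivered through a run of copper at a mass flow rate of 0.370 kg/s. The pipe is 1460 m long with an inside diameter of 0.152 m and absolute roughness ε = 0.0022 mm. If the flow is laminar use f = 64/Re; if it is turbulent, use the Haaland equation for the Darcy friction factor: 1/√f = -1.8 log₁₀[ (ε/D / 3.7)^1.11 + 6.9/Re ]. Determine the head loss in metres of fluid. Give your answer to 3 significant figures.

A = πD²/4 = π(0.152)²/4 = 0.01815 m²; mean velocity V = ṁ/(ρA) = 0.37/(814 · 0.01815) = 0.02505 m/s.
Reynolds number Re = ρVD/μ = 814 · 0.02505 · 0.152 / 0.00172 = 1802.
Re < 2300 → laminar flow, so f = 64/Re = 64/1802 = 0.03552 (the turbulent correlation is not needed).
Darcy-Weisbach: ΔP = f(L/D)(ρV²/2) = 0.03552·(1460/0.152)·(814·0.02505²/2) = 0.03552·9605·0.2554 = 87.13 Pa.
Head loss h_f = ΔP/(ρg) = 87.13/(814·9.81) = 0.0109 m.

h_f ≈ 0.0109 m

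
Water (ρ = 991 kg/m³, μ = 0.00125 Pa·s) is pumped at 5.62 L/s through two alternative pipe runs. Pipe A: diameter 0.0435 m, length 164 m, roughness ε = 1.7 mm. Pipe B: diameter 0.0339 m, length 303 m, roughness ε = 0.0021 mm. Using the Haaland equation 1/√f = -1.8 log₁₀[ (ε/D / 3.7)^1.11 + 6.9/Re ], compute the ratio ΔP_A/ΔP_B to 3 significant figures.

ΔP_A/ΔP_B ≈ 0.610

Pipe A: V = Q/A = 0.00562/0.001486 = 3.782 m/s; Re = 1.304e+05; ε/D = 0.0391; Haaland → f = 0.06435; ΔP_A = f(L/D)(ρV²/2) = 1.719e+06 Pa.
Pipe B: V = Q/A = 0.00562/0.0009026 = 6.227 m/s; Re = 1.673e+05; ε/D = 6.19e-05; Haaland → f = 0.01642; ΔP_B = f(L/D)(ρV²/2) = 2.82e+06 Pa.
ΔP_A/ΔP_B = 1.719e+06/2.82e+06 = 0.610.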